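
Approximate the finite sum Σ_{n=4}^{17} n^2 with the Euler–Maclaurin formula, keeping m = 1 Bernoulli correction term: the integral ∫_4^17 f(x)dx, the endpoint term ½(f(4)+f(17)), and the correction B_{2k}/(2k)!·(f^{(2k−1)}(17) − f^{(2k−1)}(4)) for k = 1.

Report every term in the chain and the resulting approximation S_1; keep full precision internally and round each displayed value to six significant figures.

S_1 ≈ 1771.00

The integral term ∫_4^17 x^2 dx = 1616.33.
Endpoint term: (f(4) + f(17))/2 = (16.0000 + 289.000)/2 = 152.500.
Running total after boundary: 1768.83.
Order-1 term: 1/12 · (34.0000 − 8.00000) = 2.16667.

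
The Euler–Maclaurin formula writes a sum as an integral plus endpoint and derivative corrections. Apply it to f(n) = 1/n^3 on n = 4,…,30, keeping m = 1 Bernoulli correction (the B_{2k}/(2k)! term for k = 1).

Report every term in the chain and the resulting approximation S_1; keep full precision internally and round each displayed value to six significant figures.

S_1 ≈ 0.0395017

Integral: ∫_4^30 1/x^3 dx = 0.0306944.
Boundary: ½(f(4) + f(30)) = ½(0.0156250 + 3.70370e-05) = 0.00783102.
Integral + boundary = 0.0385255.
Order-1 term: 1/12 · (-3.70370e-06 − (-0.0117188)) = 0.000976254.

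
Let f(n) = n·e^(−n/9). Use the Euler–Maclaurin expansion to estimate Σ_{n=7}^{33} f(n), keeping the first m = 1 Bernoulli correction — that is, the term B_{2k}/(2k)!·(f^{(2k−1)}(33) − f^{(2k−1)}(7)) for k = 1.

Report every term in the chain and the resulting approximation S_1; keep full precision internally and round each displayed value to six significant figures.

S_1 ≈ 58.5106

∫_7^33 x·e^(−x/9) dx evaluates to 56.4951.
Endpoint term: (f(7) + f(33))/2 = (3.21598 + 0.843531)/2 = 2.02976.
Running total after boundary: 58.5248.
k=1: B_{2}/(2)! × [f^{(1)}(33) − f^{(1)}(7)] = 1/12 × (-0.0681641 − 0.102095) = -0.0141882.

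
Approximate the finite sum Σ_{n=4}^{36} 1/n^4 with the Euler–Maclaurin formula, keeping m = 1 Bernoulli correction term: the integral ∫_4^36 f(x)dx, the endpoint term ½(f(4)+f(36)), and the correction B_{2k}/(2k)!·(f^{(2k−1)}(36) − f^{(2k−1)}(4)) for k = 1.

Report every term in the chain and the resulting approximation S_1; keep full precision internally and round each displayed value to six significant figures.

S_1 ≈ 0.00748013

The integral term ∫_4^36 1/x^4 dx = 0.00520119.
½[f(4) + f(36)] = ½[0.00390625 + 5.95374e-07] = 0.00195342.
Integral + boundary = 0.00715461.
Correction k=1: B_{2}/2! · (f^{(1)}(36) − f^{(1)}(4)) = 1/12 · (-6.61527e-08 − (-0.00390625)) = 0.000325515.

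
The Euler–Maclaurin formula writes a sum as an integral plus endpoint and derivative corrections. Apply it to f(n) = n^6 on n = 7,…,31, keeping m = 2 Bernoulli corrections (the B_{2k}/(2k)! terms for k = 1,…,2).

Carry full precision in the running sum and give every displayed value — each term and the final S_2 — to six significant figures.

S_2 ≈ 4.38837e+09

∫_7^31 x^6 dx evaluates to 3.93026e+09.
Endpoint term: (f(7) + f(31))/2 = (117649 + 8.87504e+08)/2 = 4.43811e+08.
So far: 4.37407e+09.
k=1: B_{2}/(2)! × [f^{(1)}(31) − f^{(1)}(7)] = 1/12 × (1.71775e+08 − 100842) = 1.43062e+07.
After k=1: 4.38837e+09.
k=2: B_{4}/(4)! × [f^{(3)}(31) − f^{(3)}(7)] = −1/720 × (3.57492e+06 − 41160.0) = -4908.00.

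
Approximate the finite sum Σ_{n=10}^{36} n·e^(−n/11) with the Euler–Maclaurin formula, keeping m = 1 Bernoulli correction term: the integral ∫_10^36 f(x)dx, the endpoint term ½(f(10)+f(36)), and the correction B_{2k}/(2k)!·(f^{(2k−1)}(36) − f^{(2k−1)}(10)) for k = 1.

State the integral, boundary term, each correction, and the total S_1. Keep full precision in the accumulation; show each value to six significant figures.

Integral: ∫_10^36 x·e^(−x/11) dx = 73.4719.
Boundary: ½(f(10) + f(36)) = ½(4.02890 + 1.36450) = 2.69670.
Integral + boundary = 76.1686.
Order-1 term: 1/12 · (-0.0861430 − 0.0366264) = -0.0102308.

S_1 ≈ 76.1583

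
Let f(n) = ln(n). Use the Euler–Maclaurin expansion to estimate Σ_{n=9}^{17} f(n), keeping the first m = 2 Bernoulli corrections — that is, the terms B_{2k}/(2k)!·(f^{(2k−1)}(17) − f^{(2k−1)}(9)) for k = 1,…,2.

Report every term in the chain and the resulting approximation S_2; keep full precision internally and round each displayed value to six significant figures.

Integral: ∫_9^17 ln(x) dx = 20.3896.
Endpoint term: (f(9) + f(17))/2 = (2.19722 + 2.83321)/2 = 2.51522.
Running total after boundary: 22.9048.
k=1: B_{2}/(2)! × [f^{(1)}(17) − f^{(1)}(9)] = 1/12 × (0.0588235 − 0.111111) = -0.00435730.
After k=1: 22.9005.
k=2: B_{4}/(4)! × [f^{(3)}(17) − f^{(3)}(9)] = −1/720 × (0.000407083 − 0.00274348) = 3.24500e-06.

S_2 ≈ 22.9005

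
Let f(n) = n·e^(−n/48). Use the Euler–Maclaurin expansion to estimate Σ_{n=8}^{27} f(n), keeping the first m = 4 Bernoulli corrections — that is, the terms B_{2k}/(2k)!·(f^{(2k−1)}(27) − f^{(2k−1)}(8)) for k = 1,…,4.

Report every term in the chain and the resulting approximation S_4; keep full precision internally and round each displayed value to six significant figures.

The integral term ∫_8^27 x·e^(−x/48) dx = 224.125.
Boundary: ½(f(8) + f(27)) = ½(6.77185 + 15.3841) = 11.0780.
Integral + boundary = 235.203.
k=1: B_{2}/(2)! × [f^{(1)}(27) − f^{(1)}(8)] = 1/12 × (0.249280 − 0.705401) = -0.0380101.
Partial sum through k=1: 235.165.
k=2: B_{4}/(4)! × [f^{(3)}(27) − f^{(3)}(8)] = −1/720 × (0.000602798 − 0.00104096) = 6.08555e-07.
Partial sum through k=2: 235.165.
k=3: B_{6}/(6)! × [f^{(5)}(27) − f^{(5)}(8)] = 1/30240 × (4.76302e-07 − 7.70725e-07) = -9.73619e-12.
Partial sum through k=3: 235.165.
k=4: B_{8}/(8)! × [f^{(7)}(27) − f^{(7)}(8)] = −1/1209600 × (2.99902e-10 − 4.72936e-10) = 1.43051e-16.

S_4 ≈ 235.165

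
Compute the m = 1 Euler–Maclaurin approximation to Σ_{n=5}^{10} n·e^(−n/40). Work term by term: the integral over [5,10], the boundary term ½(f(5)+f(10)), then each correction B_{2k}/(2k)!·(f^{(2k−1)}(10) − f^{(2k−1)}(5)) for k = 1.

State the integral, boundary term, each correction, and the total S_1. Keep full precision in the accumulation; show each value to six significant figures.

Integral: ∫_5^10 x·e^(−x/40) dx = 30.8929.
Endpoint term: (f(5) + f(10))/2 = (4.41248 + 7.78801)/2 = 6.10025.
So far: 36.9931.
k=1: B_{2}/(2)! × [f^{(1)}(10) − f^{(1)}(5)] = 1/12 × (0.584101 − 0.772185) = -0.0156737.

S_1 ≈ 36.9774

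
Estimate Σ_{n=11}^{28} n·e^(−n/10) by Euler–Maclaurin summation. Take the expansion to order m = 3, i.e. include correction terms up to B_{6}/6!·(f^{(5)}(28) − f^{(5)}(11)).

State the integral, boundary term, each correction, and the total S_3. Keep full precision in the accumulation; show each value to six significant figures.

S_3 ≈ 49.4709

∫_11^28 x·e^(−x/10) dx evaluates to 46.7951.
Endpoint term: (f(11) + f(28))/2 = (3.66158 + 1.70268)/2 = 2.68213.
Integral + boundary = 49.4772.
k=1: B_{2}/(2)! × [f^{(1)}(28) − f^{(1)}(11)] = 1/12 × (-0.109458 − (-0.0332871)) = -0.00634758.
Partial sum through k=1: 49.4709.
k=2: B_{4}/(4)! × [f^{(3)}(28) − f^{(3)}(11)] = −1/720 × (0.000121620 − 0.00632455) = 8.61518e-06.
Partial sum through k=2: 49.4709.
k=3: B_{6}/(6)! × [f^{(5)}(28) − f^{(5)}(11)] = 1/30240 × (1.33782e-05 − 0.000129820) = -3.85058e-09.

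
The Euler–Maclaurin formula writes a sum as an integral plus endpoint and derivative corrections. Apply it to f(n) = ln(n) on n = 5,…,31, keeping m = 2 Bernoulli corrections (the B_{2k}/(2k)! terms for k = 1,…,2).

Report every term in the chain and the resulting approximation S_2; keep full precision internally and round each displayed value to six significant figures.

The integral term ∫_5^31 ln(x) dx = 72.4064.
Boundary: ½(f(5) + f(31)) = ½(1.60944 + 3.43399) = 2.52171.
So far: 74.9281.
Order-1 term: 1/12 · (0.0322581 − 0.200000) = -0.0139785.
Running total after k=1: 74.9141.
Order-2 term: −1/720 · (6.71344e-05 − 0.0160000) = 2.21290e-05.

S_2 ≈ 74.9142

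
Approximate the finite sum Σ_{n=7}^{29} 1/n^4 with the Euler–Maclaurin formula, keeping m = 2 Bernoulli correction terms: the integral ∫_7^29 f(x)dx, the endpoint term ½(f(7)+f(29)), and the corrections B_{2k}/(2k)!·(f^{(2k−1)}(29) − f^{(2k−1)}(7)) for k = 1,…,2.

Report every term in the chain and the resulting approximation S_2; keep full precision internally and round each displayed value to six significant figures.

Integral: ∫_7^29 1/x^4 dx = 0.000958150.
½[f(7) + f(29)] = ½[0.000416493 + 1.41387e-06] = 0.000208953.
So far: 0.00116710.
Correction k=1: B_{2}/2! · (f^{(1)}(29) − f^{(1)}(7)) = 1/12 · (-1.95016e-07 − (-0.000237996)) = 1.98168e-05.
Partial sum through k=1: 0.00118692.
Correction k=2: B_{4}/4! · (f^{(3)}(29) − f^{(3)}(7)) = −1/720 · (-6.95657e-09 − (-0.000145712)) = -2.02368e-07.

S_2 ≈ 0.00118672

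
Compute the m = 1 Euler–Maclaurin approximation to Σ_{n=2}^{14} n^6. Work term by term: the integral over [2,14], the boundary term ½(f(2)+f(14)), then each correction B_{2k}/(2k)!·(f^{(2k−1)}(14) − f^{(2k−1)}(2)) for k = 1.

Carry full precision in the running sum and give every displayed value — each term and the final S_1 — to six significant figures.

S_1 ≈ 1.90927e+07

Integral: ∫_2^14 x^6 dx = 1.50591e+07.
Boundary: ½(f(2) + f(14)) = ½(64.0000 + 7.52954e+06) = 3.76480e+06.
So far: 1.88239e+07.
Correction k=1: B_{2}/2! · (f^{(1)}(14) − f^{(1)}(2)) = 1/12 · (3.22694e+06 − 192.000) = 268896.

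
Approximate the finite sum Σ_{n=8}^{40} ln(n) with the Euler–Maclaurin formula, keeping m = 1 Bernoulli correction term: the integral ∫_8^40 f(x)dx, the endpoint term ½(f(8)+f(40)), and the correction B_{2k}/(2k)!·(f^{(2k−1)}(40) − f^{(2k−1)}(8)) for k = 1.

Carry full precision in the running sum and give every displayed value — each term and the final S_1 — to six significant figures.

S_1 ≈ 101.795

The integral term ∫_8^40 ln(x) dx = 98.9196.
½[f(8) + f(40)] = ½[2.07944 + 3.68888] = 2.88416.
Integral + boundary = 101.804.
k=1: B_{2}/(2)! × [f^{(1)}(40) − f^{(1)}(8)] = 1/12 × (0.0250000 − 0.125000) = -0.00833333.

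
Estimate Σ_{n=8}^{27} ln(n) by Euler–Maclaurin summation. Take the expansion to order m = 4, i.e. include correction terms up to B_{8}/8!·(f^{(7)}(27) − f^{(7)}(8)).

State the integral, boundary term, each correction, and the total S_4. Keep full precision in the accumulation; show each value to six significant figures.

S_4 ≈ 56.0324

Integral: ∫_8^27 ln(x) dx = 53.3521.
Endpoint term: (f(8) + f(27))/2 = (2.07944 + 3.29584)/2 = 2.68764.
So far: 56.0397.
Correction k=1: B_{2}/2! · (f^{(1)}(27) − f^{(1)}(8)) = 1/12 · (0.0370370 − 0.125000) = -0.00733025.
After k=1: 56.0324.
Correction k=2: B_{4}/4! · (f^{(3)}(27) − f^{(3)}(8)) = −1/720 · (0.000101611 − 0.00390625) = 5.28422e-06.
After k=2: 56.0324.
Correction k=3: B_{6}/6! · (f^{(5)}(27) − f^{(5)}(8)) = 1/30240 · (1.67260e-06 − 0.000732422) = -2.41650e-08.
After k=3: 56.0324.
Correction k=4: B_{8}/8! · (f^{(7)}(27) − f^{(7)}(8)) = −1/1209600 · (6.88313e-08 − 0.000343323) = 2.83775e-10.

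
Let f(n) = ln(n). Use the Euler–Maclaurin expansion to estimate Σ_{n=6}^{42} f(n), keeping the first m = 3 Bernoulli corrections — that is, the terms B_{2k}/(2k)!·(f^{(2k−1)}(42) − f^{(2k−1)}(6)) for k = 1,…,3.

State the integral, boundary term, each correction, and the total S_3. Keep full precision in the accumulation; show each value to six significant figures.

Integral: ∫_6^42 ln(x) dx = 110.232.
Endpoint term: (f(6) + f(42))/2 = (1.79176 + 3.73767)/2 = 2.76471.
So far: 112.996.
k=1: B_{2}/(2)! × [f^{(1)}(42) − f^{(1)}(6)] = 1/12 × (0.0238095 − 0.166667) = -0.0119048.
Partial sum through k=1: 112.984.
k=2: B_{4}/(4)! × [f^{(3)}(42) − f^{(3)}(6)] = −1/720 × (2.69949e-05 − 0.00925926) = 1.28226e-05.
Partial sum through k=2: 112.984.
k=3: B_{6}/(6)! × [f^{(5)}(42) − f^{(5)}(6)] = 1/30240 × (1.83639e-07 − 0.00308642) = -1.02058e-07.

S_3 ≈ 112.984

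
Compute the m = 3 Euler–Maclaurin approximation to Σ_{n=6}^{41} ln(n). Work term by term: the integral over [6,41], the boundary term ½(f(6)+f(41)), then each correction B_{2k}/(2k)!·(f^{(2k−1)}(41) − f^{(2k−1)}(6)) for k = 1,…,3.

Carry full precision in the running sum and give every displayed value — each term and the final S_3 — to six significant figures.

S_3 ≈ 109.247

Integral: ∫_6^41 ln(x) dx = 106.506.
½[f(6) + f(41)] = ½[1.79176 + 3.71357] = 2.75267.
Running total after boundary: 109.259.
Order-1 term: 1/12 · (0.0243902 − 0.166667) = -0.0118564.
Running total after k=1: 109.247.
Order-2 term: −1/720 · (2.90187e-05 − 0.00925926) = 1.28198e-05.
Running total after k=2: 109.247.
Order-3 term: 1/30240 · (2.07153e-07 − 0.00308642) = -1.02057e-07.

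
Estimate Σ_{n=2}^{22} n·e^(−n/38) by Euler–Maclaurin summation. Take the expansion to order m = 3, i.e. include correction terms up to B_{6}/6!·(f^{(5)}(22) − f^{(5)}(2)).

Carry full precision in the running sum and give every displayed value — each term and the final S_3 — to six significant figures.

The integral term ∫_2^22 x·e^(−x/38) dx = 164.156.
Endpoint term: (f(2) + f(22))/2 = (1.89746 + 12.3307)/2 = 7.11410.
Running total after boundary: 171.270.
Correction k=1: B_{2}/2! · (f^{(1)}(22) − f^{(1)}(2)) = 1/12 · (0.235995 − 0.898796) = -0.0552334.
Partial sum through k=1: 171.215.
Correction k=2: B_{4}/4! · (f^{(3)}(22) − f^{(3)}(2)) = −1/720 · (0.000939731 − 0.00193646) = 1.38435e-06.
Partial sum through k=2: 171.215.
Correction k=3: B_{6}/6! · (f^{(5)}(22) − f^{(5)}(2)) = 1/30240 · (1.18839e-06 − 2.25104e-06) = -3.51405e-11.

S_3 ≈ 171.215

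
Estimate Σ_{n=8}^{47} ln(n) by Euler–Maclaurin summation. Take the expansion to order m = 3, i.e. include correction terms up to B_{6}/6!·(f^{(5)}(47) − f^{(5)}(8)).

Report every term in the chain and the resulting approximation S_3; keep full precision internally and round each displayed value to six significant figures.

S_3 ≈ 128.278

∫_8^47 ln(x) dx evaluates to 125.321.
½[f(8) + f(47)] = ½[2.07944 + 3.85015] = 2.96479.
Running total after boundary: 128.286.
k=1: B_{2}/(2)! × [f^{(1)}(47) − f^{(1)}(8)] = 1/12 × (0.0212766 − 0.125000) = -0.00864362.
After k=1: 128.278.
k=2: B_{4}/(4)! × [f^{(3)}(47) − f^{(3)}(8)] = −1/720 × (1.92636e-05 − 0.00390625) = 5.39859e-06.
After k=2: 128.278.
k=3: B_{6}/(6)! × [f^{(5)}(47) − f^{(5)}(8)] = 1/30240 × (1.04646e-07 − 0.000732422) = -2.42168e-08.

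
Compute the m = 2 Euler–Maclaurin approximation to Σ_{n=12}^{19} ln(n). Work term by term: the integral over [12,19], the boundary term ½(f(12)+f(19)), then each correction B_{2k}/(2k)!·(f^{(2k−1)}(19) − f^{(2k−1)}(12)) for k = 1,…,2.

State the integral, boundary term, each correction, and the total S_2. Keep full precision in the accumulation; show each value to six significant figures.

The integral term ∫_12^19 ln(x) dx = 19.1255.
½[f(12) + f(19)] = ½[2.48491 + 2.94444] = 2.71467.
Integral + boundary = 21.8401.
Order-1 term: 1/12 · (0.0526316 − 0.0833333) = -0.00255848.
Partial sum through k=1: 21.8376.
Order-2 term: −1/720 · (0.000291588 − 0.00115741) = 1.20253e-06.

S_2 ≈ 21.8376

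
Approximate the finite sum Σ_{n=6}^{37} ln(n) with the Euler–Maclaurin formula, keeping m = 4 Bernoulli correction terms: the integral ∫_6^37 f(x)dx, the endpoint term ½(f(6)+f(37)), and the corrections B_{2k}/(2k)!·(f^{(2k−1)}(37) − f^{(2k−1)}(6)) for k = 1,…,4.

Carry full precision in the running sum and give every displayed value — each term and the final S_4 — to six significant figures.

S_4 ≈ 94.5431

∫_6^37 ln(x) dx evaluates to 91.8534.
Boundary: ½(f(6) + f(37)) = ½(1.79176 + 3.61092) = 2.70134.
So far: 94.5547.
Correction k=1: B_{2}/2! · (f^{(1)}(37) − f^{(1)}(6)) = 1/12 · (0.0270270 − 0.166667) = -0.0116366.
Partial sum through k=1: 94.5431.
Correction k=2: B_{4}/4! · (f^{(3)}(37) − f^{(3)}(6)) = −1/720 · (3.94843e-05 − 0.00925926) = 1.28052e-05.
Partial sum through k=2: 94.5431.
Correction k=3: B_{6}/6! · (f^{(5)}(37) − f^{(5)}(6)) = 1/30240 · (3.46101e-07 − 0.00308642) = -1.02053e-07.
Partial sum through k=3: 94.5431.
Correction k=4: B_{8}/8! · (f^{(7)}(37) − f^{(7)}(6)) = −1/1209600 · (7.58439e-09 − 0.00257202) = 2.12633e-09.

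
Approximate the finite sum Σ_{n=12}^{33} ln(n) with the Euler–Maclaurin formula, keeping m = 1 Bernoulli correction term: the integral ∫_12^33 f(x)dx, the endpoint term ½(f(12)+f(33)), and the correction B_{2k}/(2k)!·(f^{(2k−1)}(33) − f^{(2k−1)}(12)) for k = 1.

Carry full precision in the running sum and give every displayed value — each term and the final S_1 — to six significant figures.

S_1 ≈ 67.5522

Integral: ∫_12^33 ln(x) dx = 64.5659.
½[f(12) + f(33)] = ½[2.48491 + 3.49651] = 2.99071.
Integral + boundary = 67.5566.
k=1: B_{2}/(2)! × [f^{(1)}(33) − f^{(1)}(12)] = 1/12 × (0.0303030 − 0.0833333) = -0.00441919.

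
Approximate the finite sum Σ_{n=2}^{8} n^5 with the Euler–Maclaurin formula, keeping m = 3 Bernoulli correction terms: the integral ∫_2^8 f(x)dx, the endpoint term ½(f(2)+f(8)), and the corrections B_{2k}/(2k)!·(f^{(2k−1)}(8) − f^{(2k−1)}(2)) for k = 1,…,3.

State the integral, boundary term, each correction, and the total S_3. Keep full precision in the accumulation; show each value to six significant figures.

∫_2^8 x^5 dx evaluates to 43680.0.
Endpoint term: (f(2) + f(8))/2 = (32.0000 + 32768.0)/2 = 16400.0.
Integral + boundary = 60080.0.
Order-1 term: 1/12 · (20480.0 − 80.0000) = 1700.00.
Partial sum through k=1: 61780.0.
Order-2 term: −1/720 · (3840.00 − 240.000) = -5.00000.
Partial sum through k=2: 61775.0.
Order-3 term: 1/30240 · (120.000 − 120.000) = 0.00000.

S_3 ≈ 61775.0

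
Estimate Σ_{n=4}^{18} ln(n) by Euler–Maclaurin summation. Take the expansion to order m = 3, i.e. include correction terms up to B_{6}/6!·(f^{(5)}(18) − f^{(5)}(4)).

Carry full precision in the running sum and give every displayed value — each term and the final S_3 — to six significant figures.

The integral term ∫_4^18 ln(x) dx = 32.4815.
Boundary: ½(f(4) + f(18)) = ½(1.38629 + 2.89037) = 2.13833.
Integral + boundary = 34.6198.
k=1: B_{2}/(2)! × [f^{(1)}(18) − f^{(1)}(4)] = 1/12 × (0.0555556 − 0.250000) = -0.0162037.
After k=1: 34.6036.
k=2: B_{4}/(4)! × [f^{(3)}(18) − f^{(3)}(4)] = −1/720 × (0.000342936 − 0.0312500) = 4.29265e-05.
After k=2: 34.6037.
k=3: B_{6}/(6)! × [f^{(5)}(18) − f^{(5)}(4)] = 1/30240 × (1.27013e-05 − 0.0234375) = -7.74630e-07.

S_3 ≈ 34.6037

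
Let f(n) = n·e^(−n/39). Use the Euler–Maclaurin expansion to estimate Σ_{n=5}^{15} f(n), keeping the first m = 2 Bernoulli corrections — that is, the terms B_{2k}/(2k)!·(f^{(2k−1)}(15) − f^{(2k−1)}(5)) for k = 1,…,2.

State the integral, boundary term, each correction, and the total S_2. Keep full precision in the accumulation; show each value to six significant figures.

S_2 ≈ 83.2139

The integral term ∫_5^15 x·e^(−x/39) dx = 75.9384.
Endpoint term: (f(5) + f(15))/2 = (4.39836 + 10.2107)/2 = 7.30453.
Running total after boundary: 83.2429.
Correction k=1: B_{2}/2! · (f^{(1)}(15) − f^{(1)}(5)) = 1/12 · (0.418900 − 0.766894) = -0.0289995.
After k=1: 83.2139.
Correction k=2: B_{4}/4! · (f^{(3)}(15) − f^{(3)}(5)) = −1/720 · (0.00117050 − 0.00166091) = 6.81127e-07.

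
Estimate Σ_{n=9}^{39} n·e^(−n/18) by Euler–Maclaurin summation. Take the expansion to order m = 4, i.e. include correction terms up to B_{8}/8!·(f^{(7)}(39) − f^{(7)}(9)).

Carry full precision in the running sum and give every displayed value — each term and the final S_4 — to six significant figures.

Integral: ∫_9^39 x·e^(−x/18) dx = 177.237.
Boundary: ½(f(9) + f(39)) = ½(5.45878 + 4.46779) = 4.96329.
Running total after boundary: 182.200.
Correction k=1: B_{2}/2! · (f^{(1)}(39) − f^{(1)}(9)) = 1/12 · (-0.133652 − 0.303265) = -0.0364098.
Partial sum through k=1: 182.163.
Correction k=2: B_{4}/4! · (f^{(3)}(39) − f^{(3)}(9)) = −1/720 · (0.000294647 − 0.00468002) = 6.09080e-06.
Partial sum through k=2: 182.163.
Correction k=3: B_{6}/6! · (f^{(5)}(39) − f^{(5)}(9)) = 1/30240 · (3.09198e-06 − 2.60001e-05) = -7.57544e-10.
Partial sum through k=3: 182.163.
Correction k=4: B_{8}/8! · (f^{(7)}(39) − f^{(7)}(9)) = −1/1209600 · (1.62795e-08 − 1.15913e-07) = 8.23688e-14.

S_4 ≈ 182.163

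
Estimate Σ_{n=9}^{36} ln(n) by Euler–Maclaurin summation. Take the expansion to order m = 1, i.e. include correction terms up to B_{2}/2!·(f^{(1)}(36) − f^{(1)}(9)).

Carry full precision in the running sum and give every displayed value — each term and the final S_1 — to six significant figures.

Integral: ∫_9^36 ln(x) dx = 82.2317.
½[f(9) + f(36)] = ½[2.19722 + 3.58352] = 2.89037.
Running total after boundary: 85.1220.
Correction k=1: B_{2}/2! · (f^{(1)}(36) − f^{(1)}(9)) = 1/12 · (0.0277778 − 0.111111) = -0.00694444.

S_1 ≈ 85.1151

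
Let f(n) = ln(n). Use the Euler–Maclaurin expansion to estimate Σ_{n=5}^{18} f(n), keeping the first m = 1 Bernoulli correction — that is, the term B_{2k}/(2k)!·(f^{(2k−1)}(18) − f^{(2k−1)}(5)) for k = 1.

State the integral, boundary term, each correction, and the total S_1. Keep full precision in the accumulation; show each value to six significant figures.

∫_5^18 ln(x) dx evaluates to 30.9795.
½[f(5) + f(18)] = ½[1.60944 + 2.89037] = 2.24990.
Running total after boundary: 33.2294.
Correction k=1: B_{2}/2! · (f^{(1)}(18) − f^{(1)}(5)) = 1/12 · (0.0555556 − 0.200000) = -0.0120370.

S_1 ≈ 33.2174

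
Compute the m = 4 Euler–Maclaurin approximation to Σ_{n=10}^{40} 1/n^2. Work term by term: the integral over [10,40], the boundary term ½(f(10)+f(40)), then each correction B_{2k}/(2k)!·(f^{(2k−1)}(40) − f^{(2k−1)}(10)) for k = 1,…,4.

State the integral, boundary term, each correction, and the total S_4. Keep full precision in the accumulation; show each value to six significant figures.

Integral: ∫_10^40 1/x^2 dx = 0.0750000.
½[f(10) + f(40)] = ½[0.0100000 + 0.000625000] = 0.00531250.
So far: 0.0803125.
Correction k=1: B_{2}/2! · (f^{(1)}(40) − f^{(1)}(10)) = 1/12 · (-3.12500e-05 − (-0.00200000)) = 0.000164063.
Running total after k=1: 0.0804766.
Correction k=2: B_{4}/4! · (f^{(3)}(40) − f^{(3)}(10)) = −1/720 · (-2.34375e-07 − (-0.000240000)) = -3.33008e-07.
Running total after k=2: 0.0804762.
Correction k=3: B_{6}/6! · (f^{(5)}(40) − f^{(5)}(10)) = 1/30240 · (-4.39453e-09 − (-7.20000e-05)) = 2.38081e-09.
Running total after k=3: 0.0804762.
Correction k=4: B_{8}/8! · (f^{(7)}(40) − f^{(7)}(10)) = −1/1209600 · (-1.53809e-10 − (-4.03200e-05)) = -3.33332e-11.

S_4 ≈ 0.0804762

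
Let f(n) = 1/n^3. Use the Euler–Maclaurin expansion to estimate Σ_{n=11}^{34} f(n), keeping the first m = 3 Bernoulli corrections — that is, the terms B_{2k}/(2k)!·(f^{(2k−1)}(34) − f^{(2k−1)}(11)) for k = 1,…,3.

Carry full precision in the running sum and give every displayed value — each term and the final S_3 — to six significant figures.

Integral: ∫_11^34 1/x^3 dx = 0.00369971.
Endpoint term: (f(11) + f(34))/2 = (0.000751315 + 2.54427e-05)/2 = 0.000388379.
Integral + boundary = 0.00408808.
Order-1 term: 1/12 · (-2.24494e-06 − (-0.000204904)) = 1.68883e-05.
After k=1: 0.00410497.
Order-2 term: −1/720 · (-3.88399e-08 − (-3.38684e-05)) = -4.69855e-08.
After k=2: 0.00410493.
Order-3 term: 1/30240 · (-1.41114e-09 − (-1.17560e-05)) = 3.88709e-10.

S_3 ≈ 0.00410493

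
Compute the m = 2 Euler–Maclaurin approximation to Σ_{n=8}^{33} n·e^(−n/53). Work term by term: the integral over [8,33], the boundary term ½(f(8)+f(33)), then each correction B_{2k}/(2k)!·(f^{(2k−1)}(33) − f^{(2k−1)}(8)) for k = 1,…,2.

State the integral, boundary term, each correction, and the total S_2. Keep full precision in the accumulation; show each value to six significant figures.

∫_8^33 x·e^(−x/53) dx evaluates to 334.563.
Endpoint term: (f(8) + f(33))/2 = (6.87917 + 17.7053)/2 = 12.2923.
Running total after boundary: 346.855.
Correction k=1: B_{2}/2! · (f^{(1)}(33) − f^{(1)}(8)) = 1/12 · (0.202462 − 0.730101) = -0.0439699.
Running total after k=1: 346.811.
Correction k=2: B_{4}/4! · (f^{(3)}(33) − f^{(3)}(8)) = −1/720 · (0.000454081 − 0.000872159) = 5.80664e-07.

S_2 ≈ 346.811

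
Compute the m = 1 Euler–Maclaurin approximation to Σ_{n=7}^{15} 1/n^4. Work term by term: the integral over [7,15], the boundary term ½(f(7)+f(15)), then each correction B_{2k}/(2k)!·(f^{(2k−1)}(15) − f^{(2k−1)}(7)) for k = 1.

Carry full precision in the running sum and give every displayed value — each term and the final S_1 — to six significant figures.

The integral term ∫_7^15 1/x^4 dx = 0.000873052.
Boundary: ½(f(7) + f(15)) = ½(0.000416493 + 1.97531e-05) = 0.000218123.
Running total after boundary: 0.00109117.
Correction k=1: B_{2}/2! · (f^{(1)}(15) − f^{(1)}(7)) = 1/12 · (-5.26749e-06 − (-0.000237996)) = 1.93940e-05.

S_1 ≈ 0.00111057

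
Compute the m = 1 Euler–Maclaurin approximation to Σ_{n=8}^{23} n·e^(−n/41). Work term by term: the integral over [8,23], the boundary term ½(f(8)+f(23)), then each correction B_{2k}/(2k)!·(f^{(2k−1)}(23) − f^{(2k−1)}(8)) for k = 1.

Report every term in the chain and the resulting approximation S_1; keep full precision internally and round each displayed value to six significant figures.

S_1 ≈ 165.301

Integral: ∫_8^23 x·e^(−x/41) dx = 155.482.
½[f(8) + f(23)] = ½[6.58187 + 13.1250] = 9.85344.
Running total after boundary: 165.336.
k=1: B_{2}/(2)! × [f^{(1)}(23) − f^{(1)}(8)] = 1/12 × (0.250530 − 0.662201) = -0.0343059.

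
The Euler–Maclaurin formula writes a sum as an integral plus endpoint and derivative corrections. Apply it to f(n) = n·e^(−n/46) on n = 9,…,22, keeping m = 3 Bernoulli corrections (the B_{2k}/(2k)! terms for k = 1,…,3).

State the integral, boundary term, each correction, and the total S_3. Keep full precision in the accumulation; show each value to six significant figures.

The integral term ∫_9^22 x·e^(−x/46) dx = 141.491.
Boundary: ½(f(9) + f(22)) = ½(7.40068 + 13.6369) = 10.5188.
Integral + boundary = 152.010.
k=1: B_{2}/(2)! × [f^{(1)}(22) − f^{(1)}(9)] = 1/12 × (0.323405 − 0.661414) = -0.0281674.
Running total after k=1: 151.982.
k=2: B_{4}/(4)! × [f^{(3)}(22) − f^{(3)}(9)] = −1/720 × (0.000738718 − 0.00108980) = 4.87610e-07.
Running total after k=2: 151.982.
k=3: B_{6}/(6)! × [f^{(5)}(22) − f^{(5)}(9)] = 1/30240 × (6.25991e-07 − 8.82333e-07) = -8.47691e-12.

S_3 ≈ 151.982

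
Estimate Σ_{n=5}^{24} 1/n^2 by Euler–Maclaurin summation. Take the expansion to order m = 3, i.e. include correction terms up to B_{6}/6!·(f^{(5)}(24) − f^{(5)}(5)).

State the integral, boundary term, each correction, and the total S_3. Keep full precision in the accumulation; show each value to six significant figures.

Integral: ∫_5^24 1/x^2 dx = 0.158333.
½[f(5) + f(24)] = ½[0.0400000 + 0.00173611] = 0.0208681.
So far: 0.179201.
Correction k=1: B_{2}/2! · (f^{(1)}(24) − f^{(1)}(5)) = 1/12 · (-0.000144676 − (-0.0160000)) = 0.00132128.
Partial sum through k=1: 0.180523.
Correction k=2: B_{4}/4! · (f^{(3)}(24) − f^{(3)}(5)) = −1/720 · (-3.01408e-06 − (-0.00768000)) = -1.06625e-05.
Partial sum through k=2: 0.180512.
Correction k=3: B_{6}/6! · (f^{(5)}(24) − f^{(5)}(5)) = 1/30240 · (-1.56983e-07 − (-0.00921600)) = 3.04757e-07.

S_3 ≈ 0.180512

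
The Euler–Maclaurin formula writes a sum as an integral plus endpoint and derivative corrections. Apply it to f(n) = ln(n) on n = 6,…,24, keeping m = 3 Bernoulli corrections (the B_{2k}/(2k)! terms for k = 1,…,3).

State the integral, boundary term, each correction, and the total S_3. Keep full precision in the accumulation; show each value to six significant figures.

S_3 ≈ 49.9972

Integral: ∫_6^24 ln(x) dx = 47.5227.
Endpoint term: (f(6) + f(24))/2 = (1.79176 + 3.17805)/2 = 2.48491.
Integral + boundary = 50.0076.
k=1: B_{2}/(2)! × [f^{(1)}(24) − f^{(1)}(6)] = 1/12 × (0.0416667 − 0.166667) = -0.0104167.
Partial sum through k=1: 49.9972.
k=2: B_{4}/(4)! × [f^{(3)}(24) − f^{(3)}(6)] = −1/720 × (0.000144676 − 0.00925926) = 1.26591e-05.
Partial sum through k=2: 49.9972.
k=3: B_{6}/(6)! × [f^{(5)}(24) − f^{(5)}(6)] = 1/30240 × (3.01408e-06 − 0.00308642) = -1.01964e-07.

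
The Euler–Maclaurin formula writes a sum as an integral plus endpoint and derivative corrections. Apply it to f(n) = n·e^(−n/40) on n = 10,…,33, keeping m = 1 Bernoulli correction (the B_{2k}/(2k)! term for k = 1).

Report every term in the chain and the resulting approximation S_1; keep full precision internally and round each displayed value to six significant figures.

S_1 ≈ 289.038

Integral: ∫_10^33 x·e^(−x/40) dx = 277.955.
Endpoint term: (f(10) + f(33))/2 = (7.78801 + 14.4618)/2 = 11.1249.
Running total after boundary: 289.080.
Correction k=1: B_{2}/2! · (f^{(1)}(33) − f^{(1)}(10)) = 1/12 · (0.0766911 − 0.584101) = -0.0422841.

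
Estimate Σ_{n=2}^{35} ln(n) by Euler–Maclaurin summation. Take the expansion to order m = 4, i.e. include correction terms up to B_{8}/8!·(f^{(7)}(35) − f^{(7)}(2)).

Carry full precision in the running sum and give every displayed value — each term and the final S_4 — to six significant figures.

∫_2^35 ln(x) dx evaluates to 90.0509.
½[f(2) + f(35)] = ½[0.693147 + 3.55535] = 2.12425.
Integral + boundary = 92.1751.
Correction k=1: B_{2}/2! · (f^{(1)}(35) − f^{(1)}(2)) = 1/12 · (0.0285714 − 0.500000) = -0.0392857.
Partial sum through k=1: 92.1358.
Correction k=2: B_{4}/4! · (f^{(3)}(35) − f^{(3)}(2)) = −1/720 · (4.66472e-05 − 0.250000) = 0.000347157.
Partial sum through k=2: 92.1362.
Correction k=3: B_{6}/6! · (f^{(5)}(35) − f^{(5)}(2)) = 1/30240 · (4.56952e-07 − 0.750000) = -2.48016e-05.
Partial sum through k=3: 92.1362.
Correction k=4: B_{8}/8! · (f^{(7)}(35) − f^{(7)}(2)) = −1/1209600 · (1.11907e-08 − 5.62500) = 4.65030e-06.

S_4 ≈ 92.1362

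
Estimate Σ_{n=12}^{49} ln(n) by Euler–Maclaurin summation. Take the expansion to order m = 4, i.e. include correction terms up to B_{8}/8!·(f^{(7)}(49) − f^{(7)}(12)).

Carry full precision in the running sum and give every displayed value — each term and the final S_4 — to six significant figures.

S_4 ≈ 127.063

The integral term ∫_12^49 ln(x) dx = 123.880.
Boundary: ½(f(12) + f(49)) = ½(2.48491 + 3.89182) = 3.18836.
Running total after boundary: 127.069.
Correction k=1: B_{2}/2! · (f^{(1)}(49) − f^{(1)}(12)) = 1/12 · (0.0204082 − 0.0833333) = -0.00524376.
Running total after k=1: 127.063.
Correction k=2: B_{4}/4! · (f^{(3)}(49) − f^{(3)}(12)) = −1/720 · (1.69997e-05 − 0.00115741) = 1.58390e-06.
Running total after k=2: 127.063.
Correction k=3: B_{6}/6! · (f^{(5)}(49) − f^{(5)}(12)) = 1/30240 · (8.49632e-08 − 9.64506e-05) = -3.18669e-09.
Running total after k=3: 127.063.
Correction k=4: B_{8}/8! · (f^{(7)}(49) − f^{(7)}(12)) = −1/1209600 · (1.06160e-09 − 2.00939e-05) = 1.66111e-11.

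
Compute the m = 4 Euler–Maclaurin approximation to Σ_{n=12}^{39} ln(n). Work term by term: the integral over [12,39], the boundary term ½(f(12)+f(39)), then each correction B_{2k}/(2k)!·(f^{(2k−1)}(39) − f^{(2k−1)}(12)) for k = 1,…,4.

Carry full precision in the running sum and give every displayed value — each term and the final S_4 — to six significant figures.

Integral: ∫_12^39 ln(x) dx = 86.0600.
Boundary: ½(f(12) + f(39)) = ½(2.48491 + 3.66356) = 3.07423.
Integral + boundary = 89.1343.
k=1: B_{2}/(2)! × [f^{(1)}(39) − f^{(1)}(12)] = 1/12 × (0.0256410 − 0.0833333) = -0.00480769.
Running total after k=1: 89.1295.
k=2: B_{4}/(4)! × [f^{(3)}(39) − f^{(3)}(12)] = −1/720 × (3.37160e-05 − 0.00115741) = 1.56068e-06.
Running total after k=2: 89.1295.
k=3: B_{6}/(6)! × [f^{(5)}(39) − f^{(5)}(12)] = 1/30240 × (2.66004e-07 − 9.64506e-05) = -3.18071e-09.
Running total after k=3: 89.1295.
k=4: B_{8}/(8)! × [f^{(7)}(39) − f^{(7)}(12)] = −1/1209600 × (5.24663e-09 − 2.00939e-05) = 1.66077e-11.

S_4 ≈ 89.1295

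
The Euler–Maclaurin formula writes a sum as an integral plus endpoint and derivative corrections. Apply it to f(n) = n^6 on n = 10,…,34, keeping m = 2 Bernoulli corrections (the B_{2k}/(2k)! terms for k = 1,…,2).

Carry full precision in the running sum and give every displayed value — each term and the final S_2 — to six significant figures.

The integral term ∫_10^34 x^6 dx = 7.50191e+09.
Boundary: ½(f(10) + f(34)) = ½(1.00000e+06 + 1.54480e+09) = 7.72902e+08.
So far: 8.27481e+09.
Correction k=1: B_{2}/2! · (f^{(1)}(34) − f^{(1)}(10)) = 1/12 · (2.72613e+08 − 600000) = 2.26677e+07.
After k=1: 8.29748e+09.
Correction k=2: B_{4}/4! · (f^{(3)}(34) − f^{(3)}(10)) = −1/720 · (4.71648e+06 − 120000) = -6384.00.

S_2 ≈ 8.29747e+09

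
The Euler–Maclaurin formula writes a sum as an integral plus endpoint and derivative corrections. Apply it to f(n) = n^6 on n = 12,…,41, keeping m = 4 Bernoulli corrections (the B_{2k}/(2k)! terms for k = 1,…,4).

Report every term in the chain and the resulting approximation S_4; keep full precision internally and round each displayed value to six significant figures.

S_4 ≈ 3.02513e+10

Integral: ∫_12^41 x^6 dx = 2.78169e+10.
½[f(12) + f(41)] = ½[2.98598e+06 + 4.75010e+09] = 2.37655e+09.
Integral + boundary = 3.01935e+10.
k=1: B_{2}/(2)! × [f^{(1)}(41) − f^{(1)}(12)] = 1/12 × (6.95137e+08 − 1.49299e+06) = 5.78037e+07.
Partial sum through k=1: 3.02513e+10.
k=2: B_{4}/(4)! × [f^{(3)}(41) − f^{(3)}(12)] = −1/720 × (8.27052e+06 − 207360) = -11198.8.
Partial sum through k=2: 3.02513e+10.
k=3: B_{6}/(6)! × [f^{(5)}(41) − f^{(5)}(12)] = 1/30240 × (29520.0 − 8640.00) = 0.690476.
Partial sum through k=3: 3.02513e+10.
k=4: B_{8}/(8)! × [f^{(7)}(41) − f^{(7)}(12)] = −1/1209600 × (0.00000 − 0.00000) = 0.00000.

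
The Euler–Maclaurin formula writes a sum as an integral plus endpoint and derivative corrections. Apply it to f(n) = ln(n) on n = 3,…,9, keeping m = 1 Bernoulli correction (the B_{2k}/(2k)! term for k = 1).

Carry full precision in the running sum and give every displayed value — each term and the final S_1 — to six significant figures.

∫_3^9 ln(x) dx evaluates to 10.4792.
½[f(3) + f(9)] = ½[1.09861 + 2.19722] = 1.64792.
Running total after boundary: 12.1271.
Correction k=1: B_{2}/2! · (f^{(1)}(9) − f^{(1)}(3)) = 1/12 · (0.111111 − 0.333333) = -0.0185185.

S_1 ≈ 12.1086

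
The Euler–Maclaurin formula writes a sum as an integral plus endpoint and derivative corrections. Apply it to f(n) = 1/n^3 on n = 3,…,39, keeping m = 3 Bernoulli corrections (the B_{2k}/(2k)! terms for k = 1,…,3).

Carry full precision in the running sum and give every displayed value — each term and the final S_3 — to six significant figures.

S_3 ≈ 0.0767385

∫_3^39 1/x^3 dx evaluates to 0.0552268.
Endpoint term: (f(3) + f(39))/2 = (0.0370370 + 1.68580e-05)/2 = 0.0185269.
Running total after boundary: 0.0737538.
Correction k=1: B_{2}/2! · (f^{(1)}(39) − f^{(1)}(3)) = 1/12 · (-1.29677e-06 − (-0.0370370)) = 0.00308631.
Running total after k=1: 0.0768401.
Correction k=2: B_{4}/4! · (f^{(3)}(39) − f^{(3)}(3)) = −1/720 · (-1.70515e-08 − (-0.0823045)) = -0.000114312.
Running total after k=2: 0.0767258.
Correction k=3: B_{6}/6! · (f^{(5)}(39) − f^{(5)}(3)) = 1/30240 · (-4.70851e-10 − (-0.384088)) = 1.27013e-05.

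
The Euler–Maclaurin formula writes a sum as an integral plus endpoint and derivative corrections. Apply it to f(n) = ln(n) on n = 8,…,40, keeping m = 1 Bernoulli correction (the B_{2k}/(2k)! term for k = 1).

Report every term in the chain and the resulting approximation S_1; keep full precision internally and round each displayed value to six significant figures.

Integral: ∫_8^40 ln(x) dx = 98.9196.
Endpoint term: (f(8) + f(40))/2 = (2.07944 + 3.68888)/2 = 2.88416.
Integral + boundary = 101.804.
Correction k=1: B_{2}/2! · (f^{(1)}(40) − f^{(1)}(8)) = 1/12 · (0.0250000 − 0.125000) = -0.00833333.

S_1 ≈ 101.795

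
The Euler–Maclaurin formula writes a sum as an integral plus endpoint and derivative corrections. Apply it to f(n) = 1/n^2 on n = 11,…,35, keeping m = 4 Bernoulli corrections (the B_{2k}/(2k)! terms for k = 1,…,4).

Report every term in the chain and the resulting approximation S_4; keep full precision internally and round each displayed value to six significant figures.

S_4 ≈ 0.0669992

∫_11^35 1/x^2 dx evaluates to 0.0623377.
Boundary: ½(f(11) + f(35)) = ½(0.00826446 + 0.000816327) = 0.00454039.
Running total after boundary: 0.0668781.
k=1: B_{2}/(2)! × [f^{(1)}(35) − f^{(1)}(11)] = 1/12 × (-4.66472e-05 − (-0.00150263)) = 0.000121332.
After k=1: 0.0669994.
k=2: B_{4}/(4)! × [f^{(3)}(35) − f^{(3)}(11)] = −1/720 × (-4.56952e-07 − (-0.000149021)) = -2.06339e-07.
After k=2: 0.0669992.
k=3: B_{6}/(6)! × [f^{(5)}(35) − f^{(5)}(11)] = 1/30240 × (-1.11907e-08 − (-3.69474e-05)) = 1.22143e-09.
After k=3: 0.0669992.
k=4: B_{8}/(8)! × [f^{(7)}(35) − f^{(7)}(11)] = −1/1209600 × (-5.11574e-10 − (-1.70996e-05)) = -1.41362e-11.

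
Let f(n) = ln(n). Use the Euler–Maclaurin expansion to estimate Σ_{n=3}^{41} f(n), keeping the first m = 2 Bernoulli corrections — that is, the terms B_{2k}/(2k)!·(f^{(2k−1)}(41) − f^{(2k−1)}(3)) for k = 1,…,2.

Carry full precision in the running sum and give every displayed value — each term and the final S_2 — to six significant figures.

∫_3^41 ln(x) dx evaluates to 110.961.
½[f(3) + f(41)] = ½[1.09861 + 3.71357] = 2.40609.
So far: 113.367.
k=1: B_{2}/(2)! × [f^{(1)}(41) − f^{(1)}(3)] = 1/12 × (0.0243902 − 0.333333) = -0.0257453.
After k=1: 113.341.
k=2: B_{4}/(4)! × [f^{(3)}(41) − f^{(3)}(3)] = −1/720 × (2.90187e-05 − 0.0740741) = 0.000102840.

S_2 ≈ 113.341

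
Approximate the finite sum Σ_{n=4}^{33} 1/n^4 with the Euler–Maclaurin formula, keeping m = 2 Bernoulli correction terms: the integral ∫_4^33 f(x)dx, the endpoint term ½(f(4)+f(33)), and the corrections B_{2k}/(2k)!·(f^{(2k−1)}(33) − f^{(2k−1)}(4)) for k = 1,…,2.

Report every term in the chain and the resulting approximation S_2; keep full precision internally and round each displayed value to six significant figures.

Integral: ∫_4^33 1/x^4 dx = 0.00519906.
Endpoint term: (f(4) + f(33))/2 = (0.00390625 + 8.43226e-07)/2 = 0.00195355.
Running total after boundary: 0.00715260.
k=1: B_{2}/(2)! × [f^{(1)}(33) − f^{(1)}(4)] = 1/12 × (-1.02209e-07 − (-0.00390625)) = 0.000325512.
After k=1: 0.00747812.
k=2: B_{4}/(4)! × [f^{(3)}(33) − f^{(3)}(4)] = −1/720 × (-2.81568e-09 − (-0.00732422)) = -1.01725e-05.

S_2 ≈ 0.00746794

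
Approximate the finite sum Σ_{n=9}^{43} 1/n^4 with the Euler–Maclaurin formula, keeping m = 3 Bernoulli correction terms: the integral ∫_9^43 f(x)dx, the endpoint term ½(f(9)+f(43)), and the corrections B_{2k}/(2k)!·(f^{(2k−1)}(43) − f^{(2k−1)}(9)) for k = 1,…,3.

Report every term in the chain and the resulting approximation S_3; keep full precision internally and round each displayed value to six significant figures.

S_3 ≈ 0.000535018

The integral term ∫_9^43 1/x^4 dx = 0.000453055.
Boundary: ½(f(9) + f(43)) = ½(0.000152416 + 2.92500e-07) = 7.63541e-05.
Integral + boundary = 0.000529409.
Order-1 term: 1/12 · (-2.72093e-08 − (-6.77404e-05)) = 5.64276e-06.
Partial sum through k=1: 0.000535052.
Order-2 term: −1/720 · (-4.41471e-10 − (-2.50890e-05)) = -3.48452e-08.
Partial sum through k=2: 0.000535017.
Order-3 term: 1/30240 · (-1.33707e-11 − (-1.73455e-05)) = 5.73594e-10.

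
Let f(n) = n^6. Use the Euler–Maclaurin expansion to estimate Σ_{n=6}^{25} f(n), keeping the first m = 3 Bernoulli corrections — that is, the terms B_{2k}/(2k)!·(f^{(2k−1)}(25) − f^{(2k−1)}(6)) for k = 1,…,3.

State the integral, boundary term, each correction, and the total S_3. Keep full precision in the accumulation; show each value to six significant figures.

S_3 ≈ 9.98861e+08

The integral term ∫_6^25 x^6 dx = 8.71891e+08.
½[f(6) + f(25)] = ½[46656.0 + 2.44141e+08] = 1.22094e+08.
Running total after boundary: 9.93984e+08.
Order-1 term: 1/12 · (5.85938e+07 − 46656.0) = 4.87892e+06.
After k=1: 9.98863e+08.
Order-2 term: −1/720 · (1.87500e+06 − 25920.0) = -2568.17.
After k=2: 9.98861e+08.
Order-3 term: 1/30240 · (18000.0 − 4320.00) = 0.452381.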